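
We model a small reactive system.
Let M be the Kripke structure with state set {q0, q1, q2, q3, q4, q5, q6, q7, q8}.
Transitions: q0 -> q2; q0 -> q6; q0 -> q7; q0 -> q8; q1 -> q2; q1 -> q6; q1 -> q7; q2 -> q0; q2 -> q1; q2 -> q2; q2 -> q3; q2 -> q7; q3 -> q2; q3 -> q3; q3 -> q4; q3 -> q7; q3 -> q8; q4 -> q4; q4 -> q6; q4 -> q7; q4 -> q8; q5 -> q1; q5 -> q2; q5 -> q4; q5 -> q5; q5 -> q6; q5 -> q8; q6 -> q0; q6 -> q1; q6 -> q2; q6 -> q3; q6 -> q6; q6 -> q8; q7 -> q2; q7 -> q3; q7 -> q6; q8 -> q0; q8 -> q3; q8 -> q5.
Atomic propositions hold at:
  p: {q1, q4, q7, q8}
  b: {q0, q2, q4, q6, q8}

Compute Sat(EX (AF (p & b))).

{q0, q3, q4, q5, q6}

Sat(p & b) = {q4, q8}
AF (p & b): least fixpoint, start Z0 = {q4, q8}, add states with every successor in Z. Already a fixed point.
Sat(AF (p & b)) = {q4, q8}
Sat(EX (AF (p & b))) = {s : some successor in {q4, q8}} = {q0, q3, q4, q5, q6}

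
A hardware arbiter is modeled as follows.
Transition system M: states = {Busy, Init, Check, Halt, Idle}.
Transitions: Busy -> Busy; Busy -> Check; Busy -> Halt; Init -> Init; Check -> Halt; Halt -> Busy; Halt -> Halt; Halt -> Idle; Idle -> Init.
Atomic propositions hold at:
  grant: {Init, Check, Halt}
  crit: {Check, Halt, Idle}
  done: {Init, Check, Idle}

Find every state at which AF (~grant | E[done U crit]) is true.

{Busy, Check, Halt, Idle}

Sat(~grant) = {Busy, Idle}
E[done U crit]: least fixpoint, start Z0 = Sat(crit) = {Check, Halt, Idle}, add states in Sat(done) with some successor in Z. Already a fixed point.
Sat(E[done U crit]) = {Check, Halt, Idle}
Sat(~grant | E[done U crit]) = {Busy, Check, Halt, Idle}
AF (~grant | E[done U crit]): least fixpoint, start Z0 = {Busy, Check, Halt, Idle}, add states with every successor in Z. Already a fixed point.
Sat(AF (~grant | E[done U crit])) = {Busy, Check, Halt, Idle}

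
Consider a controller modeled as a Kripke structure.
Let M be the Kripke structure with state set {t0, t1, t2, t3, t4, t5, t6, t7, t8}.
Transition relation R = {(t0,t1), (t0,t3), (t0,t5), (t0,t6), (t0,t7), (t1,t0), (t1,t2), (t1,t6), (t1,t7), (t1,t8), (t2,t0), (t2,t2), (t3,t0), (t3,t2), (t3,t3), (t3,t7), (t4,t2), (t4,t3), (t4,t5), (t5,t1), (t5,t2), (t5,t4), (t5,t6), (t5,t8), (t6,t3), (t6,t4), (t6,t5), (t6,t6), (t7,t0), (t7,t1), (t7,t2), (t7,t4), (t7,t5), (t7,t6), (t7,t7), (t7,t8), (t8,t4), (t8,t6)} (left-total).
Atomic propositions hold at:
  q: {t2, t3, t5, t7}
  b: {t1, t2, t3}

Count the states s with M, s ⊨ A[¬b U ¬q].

5

Sat(¬b) = {t0, t4, t5, t6, t7, t8}
Sat(¬q) = {t0, t1, t4, t6, t8}
A[¬b U ¬q]: least fixpoint, start Z0 = Sat(¬q) = {t0, t1, t4, t6, t8}, add states in Sat(¬b) with every successor in Z. Already a fixed point.
Sat(A[¬b U ¬q]) = {t0, t1, t4, t6, t8}
|Sat(A[¬b U ¬q])| = |{t0, t1, t4, t6, t8}| = 5.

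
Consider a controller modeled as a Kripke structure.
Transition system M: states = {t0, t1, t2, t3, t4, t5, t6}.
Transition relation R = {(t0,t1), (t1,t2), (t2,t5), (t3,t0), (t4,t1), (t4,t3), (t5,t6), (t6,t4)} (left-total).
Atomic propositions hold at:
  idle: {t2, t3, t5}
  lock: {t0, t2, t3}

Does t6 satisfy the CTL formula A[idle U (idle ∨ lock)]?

No

Sat(idle ∨ lock) = {t0, t2, t3, t5}
A[idle U (idle ∨ lock)]: least fixpoint, start Z0 = Sat((idle ∨ lock)) = {t0, t2, t3, t5}, add states in Sat(idle) with every successor in Z. Already a fixed point.
Sat(A[idle U (idle ∨ lock)]) = {t0, t2, t3, t5}
t6 ∉ Sat(A[idle U (idle ∨ lock)]) = {t0, t2, t3, t5}, so the formula does not hold at t6.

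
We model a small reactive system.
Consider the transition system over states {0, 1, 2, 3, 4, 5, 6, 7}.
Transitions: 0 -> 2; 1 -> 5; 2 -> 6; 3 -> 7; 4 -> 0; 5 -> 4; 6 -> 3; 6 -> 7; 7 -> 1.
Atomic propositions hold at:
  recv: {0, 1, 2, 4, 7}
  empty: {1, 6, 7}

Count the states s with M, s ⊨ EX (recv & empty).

Sat(recv & empty) = {1, 7}
Sat(EX (recv & empty)) = {s : some successor in {1, 7}} = {3, 6, 7}
|Sat(EX (recv & empty))| = |{3, 6, 7}| = 3.

3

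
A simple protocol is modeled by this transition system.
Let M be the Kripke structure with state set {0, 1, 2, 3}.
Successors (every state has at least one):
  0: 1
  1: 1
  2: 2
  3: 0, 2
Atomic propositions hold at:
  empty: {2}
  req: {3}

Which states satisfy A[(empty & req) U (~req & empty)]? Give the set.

{2}

Sat(empty & req) = ∅
Sat(~req) = {0, 1, 2}
Sat(~req & empty) = {2}
A[(empty & req) U (~req & empty)]: least fixpoint, start Z0 = Sat((~req & empty)) = {2}, add states in Sat(empty & req) with every successor in Z. Already a fixed point.
Sat(A[(empty & req) U (~req & empty)]) = {2}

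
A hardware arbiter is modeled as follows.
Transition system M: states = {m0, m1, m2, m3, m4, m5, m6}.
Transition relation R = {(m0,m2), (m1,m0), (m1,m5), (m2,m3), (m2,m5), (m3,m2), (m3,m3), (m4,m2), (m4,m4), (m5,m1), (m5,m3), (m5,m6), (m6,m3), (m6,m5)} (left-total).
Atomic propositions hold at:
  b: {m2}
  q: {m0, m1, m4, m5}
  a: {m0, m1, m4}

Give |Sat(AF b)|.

2

AF b: least fixpoint, start Z0 = {m2}, add states with every successor in Z. Z1 = {m0, m2}; fixed.
Sat(AF b) = {m0, m2}
|Sat(AF b)| = |{m0, m2}| = 2.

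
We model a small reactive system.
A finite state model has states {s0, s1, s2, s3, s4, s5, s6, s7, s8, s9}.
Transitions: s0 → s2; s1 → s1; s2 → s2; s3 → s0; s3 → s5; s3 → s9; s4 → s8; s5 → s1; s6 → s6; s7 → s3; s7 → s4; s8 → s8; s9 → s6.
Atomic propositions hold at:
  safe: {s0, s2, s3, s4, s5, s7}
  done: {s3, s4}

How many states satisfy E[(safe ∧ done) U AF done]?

Sat(safe ∧ done) = {s3, s4}
AF done: least fixpoint, start Z0 = {s3, s4}, add states with every successor in Z. Z1 = {s3, s4, s7}; fixed.
Sat(AF done) = {s3, s4, s7}
E[(safe ∧ done) U AF done]: least fixpoint, start Z0 = Sat(AF done) = {s3, s4, s7}, add states in Sat(safe ∧ done) with some successor in Z. Already a fixed point.
Sat(E[(safe ∧ done) U AF done]) = {s3, s4, s7}
|Sat(E[(safe ∧ done) U AF done])| = |{s3, s4, s7}| = 3.

3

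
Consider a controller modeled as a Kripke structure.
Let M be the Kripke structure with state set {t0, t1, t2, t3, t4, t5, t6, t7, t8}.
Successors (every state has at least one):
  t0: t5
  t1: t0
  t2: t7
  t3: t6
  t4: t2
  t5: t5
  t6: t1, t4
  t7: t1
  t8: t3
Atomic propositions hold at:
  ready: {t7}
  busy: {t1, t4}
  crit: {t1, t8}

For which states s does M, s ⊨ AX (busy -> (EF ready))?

{t0, t1, t2, t3, t4, t5, t8}

EF ready: least fixpoint, start Z0 = {t7}, add states with some successor in Z. Z1 = {t2, t7}; Z2 = {t2, t4, t7}; Z3 = {t2, t4, t6, t7}; Z4 = {t2, t3, t4, t6, t7}; Z5 = {t2, t3, t4, t6, t7, t8}; fixed.
Sat(EF ready) = {t2, t3, t4, t6, t7, t8}
Sat(busy -> (EF ready)) = {t0, t2, t3, t4, t5, t6, t7, t8}
Sat(AX (busy -> (EF ready))) = {s : every successor in {t0, t2, t3, t4, t5, t6, t7, t8}} = {t0, t1, t2, t3, t4, t5, t8}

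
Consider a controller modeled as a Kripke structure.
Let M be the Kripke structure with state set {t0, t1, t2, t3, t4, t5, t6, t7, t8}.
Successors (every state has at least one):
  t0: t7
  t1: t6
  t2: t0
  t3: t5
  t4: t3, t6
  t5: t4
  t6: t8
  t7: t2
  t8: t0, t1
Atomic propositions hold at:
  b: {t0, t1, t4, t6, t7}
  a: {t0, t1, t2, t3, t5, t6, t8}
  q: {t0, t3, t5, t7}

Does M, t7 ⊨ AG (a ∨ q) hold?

Yes

Sat(a ∨ q) = {t0, t1, t2, t3, t5, t6, t7, t8}
AG (a ∨ q): greatest fixpoint, start Z0 = {t0, t1, t2, t3, t5, t6, t7, t8}, keep only states in Sat with every successor in Z. Z1 = {t0, t1, t2, t3, t6, t7, t8}; Z2 = {t0, t1, t2, t6, t7, t8}; fixed.
Sat(AG (a ∨ q)) = {t0, t1, t2, t6, t7, t8}
t7 ∈ Sat(AG (a ∨ q)) = {t0, t1, t2, t6, t7, t8}, so the formula holds at t7.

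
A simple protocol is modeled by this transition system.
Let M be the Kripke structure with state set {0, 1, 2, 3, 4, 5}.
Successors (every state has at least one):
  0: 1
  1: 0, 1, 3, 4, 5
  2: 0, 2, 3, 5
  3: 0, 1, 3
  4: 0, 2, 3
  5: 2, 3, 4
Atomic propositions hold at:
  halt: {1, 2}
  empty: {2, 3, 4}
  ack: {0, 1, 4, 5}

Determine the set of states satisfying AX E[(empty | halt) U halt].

{0, 5}

Sat(empty | halt) = {1, 2, 3, 4}
E[(empty | halt) U halt]: least fixpoint, start Z0 = Sat(halt) = {1, 2}, add states in Sat(empty | halt) with some successor in Z. Z1 = {1, 2, 3, 4}; fixed.
Sat(E[(empty | halt) U halt]) = {1, 2, 3, 4}
Sat(AX E[(empty | halt) U halt]) = {s : every successor in {1, 2, 3, 4}} = {0, 5}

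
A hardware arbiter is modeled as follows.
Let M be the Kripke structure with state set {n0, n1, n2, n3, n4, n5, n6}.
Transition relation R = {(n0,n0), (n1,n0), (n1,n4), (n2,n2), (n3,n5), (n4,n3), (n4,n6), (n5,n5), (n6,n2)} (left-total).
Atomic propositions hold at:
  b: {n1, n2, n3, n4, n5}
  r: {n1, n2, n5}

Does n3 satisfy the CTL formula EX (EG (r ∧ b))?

Yes

Sat(r ∧ b) = {n1, n2, n5}
EG (r ∧ b): greatest fixpoint, start Z0 = {n1, n2, n5}, keep only states in Sat with some successor in Z. Z1 = {n2, n5}; fixed.
Sat(EG (r ∧ b)) = {n2, n5}
Sat(EX (EG (r ∧ b))) = {s : some successor in {n2, n5}} = {n2, n3, n5, n6}
n3 ∈ Sat(EX (EG (r ∧ b))) = {n2, n3, n5, n6}, so the formula holds at n3.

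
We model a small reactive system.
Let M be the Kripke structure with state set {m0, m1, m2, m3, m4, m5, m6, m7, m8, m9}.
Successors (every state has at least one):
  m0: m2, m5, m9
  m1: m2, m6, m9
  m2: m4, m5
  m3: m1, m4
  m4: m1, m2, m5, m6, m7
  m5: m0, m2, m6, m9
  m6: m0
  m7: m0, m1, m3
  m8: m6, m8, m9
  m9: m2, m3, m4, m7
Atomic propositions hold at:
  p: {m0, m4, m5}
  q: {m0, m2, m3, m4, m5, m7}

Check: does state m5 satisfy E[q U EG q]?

Yes

EG q: greatest fixpoint, start Z0 = {m0, m2, m3, m4, m5, m7}, keep only states in Sat with some successor in Z. Already a fixed point.
Sat(EG q) = {m0, m2, m3, m4, m5, m7}
E[q U EG q]: least fixpoint, start Z0 = Sat(EG q) = {m0, m2, m3, m4, m5, m7}, add states in Sat(q) with some successor in Z. Already a fixed point.
Sat(E[q U EG q]) = {m0, m2, m3, m4, m5, m7}
m5 ∈ Sat(E[q U EG q]) = {m0, m2, m3, m4, m5, m7}, so the formula holds at m5.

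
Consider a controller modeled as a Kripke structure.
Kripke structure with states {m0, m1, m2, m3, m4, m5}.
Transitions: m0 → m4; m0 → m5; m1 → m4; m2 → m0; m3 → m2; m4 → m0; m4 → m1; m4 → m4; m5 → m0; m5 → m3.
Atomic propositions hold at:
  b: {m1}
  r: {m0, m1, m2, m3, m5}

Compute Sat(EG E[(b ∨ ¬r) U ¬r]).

Sat(¬r) = {m4}
Sat(b ∨ ¬r) = {m1, m4}
E[(b ∨ ¬r) U ¬r]: least fixpoint, start Z0 = Sat(¬r) = {m4}, add states in Sat(b ∨ ¬r) with some successor in Z. Z1 = {m1, m4}; fixed.
Sat(E[(b ∨ ¬r) U ¬r]) = {m1, m4}
EG E[(b ∨ ¬r) U ¬r]: greatest fixpoint, start Z0 = {m1, m4}, keep only states in Sat with some successor in Z. Already a fixed point.
Sat(EG E[(b ∨ ¬r) U ¬r]) = {m1, m4}

{m1, m4}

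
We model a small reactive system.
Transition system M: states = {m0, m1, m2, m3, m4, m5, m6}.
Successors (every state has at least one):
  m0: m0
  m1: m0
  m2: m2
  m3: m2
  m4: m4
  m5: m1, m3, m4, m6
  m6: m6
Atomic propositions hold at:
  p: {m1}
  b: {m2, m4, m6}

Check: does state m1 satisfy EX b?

No

Sat(EX b) = {s : some successor in {m2, m4, m6}} = {m2, m3, m4, m5, m6}
m1 ∉ Sat(EX b) = {m2, m3, m4, m5, m6}, so the formula does not hold at m1.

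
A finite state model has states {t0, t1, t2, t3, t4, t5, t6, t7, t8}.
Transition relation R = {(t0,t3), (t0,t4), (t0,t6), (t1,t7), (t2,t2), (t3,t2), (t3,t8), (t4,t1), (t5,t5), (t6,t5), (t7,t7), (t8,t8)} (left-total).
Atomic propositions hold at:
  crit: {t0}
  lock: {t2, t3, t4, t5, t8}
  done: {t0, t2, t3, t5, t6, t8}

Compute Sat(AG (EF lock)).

EF lock: least fixpoint, start Z0 = {t2, t3, t4, t5, t8}, add states with some successor in Z. Z1 = {t0, t2, t3, t4, t5, t6, t8}; fixed.
Sat(EF lock) = {t0, t2, t3, t4, t5, t6, t8}
AG (EF lock): greatest fixpoint, start Z0 = {t0, t2, t3, t4, t5, t6, t8}, keep only states in Sat with every successor in Z. Z1 = {t0, t2, t3, t5, t6, t8}; Z2 = {t2, t3, t5, t6, t8}; fixed.
Sat(AG (EF lock)) = {t2, t3, t5, t6, t8}

{t2, t3, t5, t6, t8}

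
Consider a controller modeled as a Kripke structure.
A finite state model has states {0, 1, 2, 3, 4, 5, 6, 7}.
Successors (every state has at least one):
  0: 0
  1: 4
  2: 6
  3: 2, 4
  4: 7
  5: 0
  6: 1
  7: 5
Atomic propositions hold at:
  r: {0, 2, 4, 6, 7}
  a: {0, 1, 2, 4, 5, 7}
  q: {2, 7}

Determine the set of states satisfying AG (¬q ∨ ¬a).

Sat(¬q) = {0, 1, 3, 4, 5, 6}
Sat(¬a) = {3, 6}
Sat(¬q ∨ ¬a) = {0, 1, 3, 4, 5, 6}
AG (¬q ∨ ¬a): greatest fixpoint, start Z0 = {0, 1, 3, 4, 5, 6}, keep only states in Sat with every successor in Z. Z1 = {0, 1, 5, 6}; Z2 = {0, 5, 6}; Z3 = {0, 5}; fixed.
Sat(AG (¬q ∨ ¬a)) = {0, 5}

{0, 5}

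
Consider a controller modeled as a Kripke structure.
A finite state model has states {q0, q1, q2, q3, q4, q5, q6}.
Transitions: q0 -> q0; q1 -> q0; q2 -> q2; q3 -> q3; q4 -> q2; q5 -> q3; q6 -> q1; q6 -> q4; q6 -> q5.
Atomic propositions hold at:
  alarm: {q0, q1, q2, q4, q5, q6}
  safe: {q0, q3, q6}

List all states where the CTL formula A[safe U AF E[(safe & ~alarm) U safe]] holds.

{q0, q1, q3, q5, q6}

Sat(~alarm) = {q3}
Sat(safe & ~alarm) = {q3}
E[(safe & ~alarm) U safe]: least fixpoint, start Z0 = Sat(safe) = {q0, q3, q6}, add states in Sat(safe & ~alarm) with some successor in Z. Already a fixed point.
Sat(E[(safe & ~alarm) U safe]) = {q0, q3, q6}
AF E[(safe & ~alarm) U safe]: least fixpoint, start Z0 = {q0, q3, q6}, add states with every successor in Z. Z1 = {q0, q1, q3, q5, q6}; fixed.
Sat(AF E[(safe & ~alarm) U safe]) = {q0, q1, q3, q5, q6}
A[safe U AF E[(safe & ~alarm) U safe]]: least fixpoint, start Z0 = Sat(AF E[(safe & ~alarm) U safe]) = {q0, q1, q3, q5, q6}, add states in Sat(safe) with every successor in Z. Already a fixed point.
Sat(A[safe U AF E[(safe & ~alarm) U safe]]) = {q0, q1, q3, q5, q6}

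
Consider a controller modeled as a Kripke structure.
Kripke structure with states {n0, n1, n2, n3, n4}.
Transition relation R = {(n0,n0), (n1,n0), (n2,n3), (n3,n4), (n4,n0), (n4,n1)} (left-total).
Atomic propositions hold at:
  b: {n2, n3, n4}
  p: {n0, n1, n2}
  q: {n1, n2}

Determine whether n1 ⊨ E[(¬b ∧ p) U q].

Yes

Sat(¬b) = {n0, n1}
Sat(¬b ∧ p) = {n0, n1}
E[(¬b ∧ p) U q]: least fixpoint, start Z0 = Sat(q) = {n1, n2}, add states in Sat(¬b ∧ p) with some successor in Z. Already a fixed point.
Sat(E[(¬b ∧ p) U q]) = {n1, n2}
n1 ∈ Sat(E[(¬b ∧ p) U q]) = {n1, n2}, so the formula holds at n1.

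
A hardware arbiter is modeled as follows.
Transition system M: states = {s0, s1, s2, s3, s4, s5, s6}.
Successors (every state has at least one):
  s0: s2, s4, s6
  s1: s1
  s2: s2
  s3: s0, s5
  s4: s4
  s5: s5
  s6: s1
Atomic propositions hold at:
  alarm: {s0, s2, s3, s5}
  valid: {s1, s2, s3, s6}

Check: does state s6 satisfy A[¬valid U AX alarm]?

Sat(¬valid) = {s0, s4, s5}
Sat(AX alarm) = {s : every successor in {s0, s2, s3, s5}} = {s2, s3, s5}
A[¬valid U AX alarm]: least fixpoint, start Z0 = Sat(AX alarm) = {s2, s3, s5}, add states in Sat(¬valid) with every successor in Z. Already a fixed point.
Sat(A[¬valid U AX alarm]) = {s2, s3, s5}
s6 ∉ Sat(A[¬valid U AX alarm]) = {s2, s3, s5}, so the formula does not hold at s6.

No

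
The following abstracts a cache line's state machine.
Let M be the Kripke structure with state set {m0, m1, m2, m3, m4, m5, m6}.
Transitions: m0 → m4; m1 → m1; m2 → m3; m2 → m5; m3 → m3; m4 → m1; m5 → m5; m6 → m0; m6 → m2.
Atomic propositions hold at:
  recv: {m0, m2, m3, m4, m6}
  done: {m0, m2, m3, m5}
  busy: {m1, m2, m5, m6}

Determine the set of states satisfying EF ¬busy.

Sat(¬busy) = {m0, m3, m4}
EF ¬busy: least fixpoint, start Z0 = {m0, m3, m4}, add states with some successor in Z. Z1 = {m0, m2, m3, m4, m6}; fixed.
Sat(EF ¬busy) = {m0, m2, m3, m4, m6}

{m0, m2, m3, m4, m6}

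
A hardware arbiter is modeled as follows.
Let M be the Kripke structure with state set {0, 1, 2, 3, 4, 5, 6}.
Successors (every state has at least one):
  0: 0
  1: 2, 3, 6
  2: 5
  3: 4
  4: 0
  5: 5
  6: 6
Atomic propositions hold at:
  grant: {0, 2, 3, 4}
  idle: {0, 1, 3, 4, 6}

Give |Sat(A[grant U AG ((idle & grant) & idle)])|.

3

Sat(idle & grant) = {0, 3, 4}
Sat((idle & grant) & idle) = {0, 3, 4}
AG ((idle & grant) & idle): greatest fixpoint, start Z0 = {0, 3, 4}, keep only states in Sat with every successor in Z. Already a fixed point.
Sat(AG ((idle & grant) & idle)) = {0, 3, 4}
A[grant U AG ((idle & grant) & idle)]: least fixpoint, start Z0 = Sat(AG ((idle & grant) & idle)) = {0, 3, 4}, add states in Sat(grant) with every successor in Z. Already a fixed point.
Sat(A[grant U AG ((idle & grant) & idle)]) = {0, 3, 4}
|Sat(A[grant U AG ((idle & grant) & idle)])| = |{0, 3, 4}| = 3.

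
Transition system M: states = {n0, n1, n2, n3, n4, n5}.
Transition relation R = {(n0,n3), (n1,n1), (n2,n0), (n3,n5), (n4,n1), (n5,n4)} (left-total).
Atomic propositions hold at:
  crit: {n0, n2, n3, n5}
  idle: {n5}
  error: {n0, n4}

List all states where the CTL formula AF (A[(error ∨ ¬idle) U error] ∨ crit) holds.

Sat(¬idle) = {n0, n1, n2, n3, n4}
Sat(error ∨ ¬idle) = {n0, n1, n2, n3, n4}
A[(error ∨ ¬idle) U error]: least fixpoint, start Z0 = Sat(error) = {n0, n4}, add states in Sat(error ∨ ¬idle) with every successor in Z. Z1 = {n0, n2, n4}; fixed.
Sat(A[(error ∨ ¬idle) U error]) = {n0, n2, n4}
Sat(A[(error ∨ ¬idle) U error] ∨ crit) = {n0, n2, n3, n4, n5}
AF (A[(error ∨ ¬idle) U error] ∨ crit): least fixpoint, start Z0 = {n0, n2, n3, n4, n5}, add states with every successor in Z. Already a fixed point.
Sat(AF (A[(error ∨ ¬idle) U error] ∨ crit)) = {n0, n2, n3, n4, n5}

{n0, n2, n3, n4, n5}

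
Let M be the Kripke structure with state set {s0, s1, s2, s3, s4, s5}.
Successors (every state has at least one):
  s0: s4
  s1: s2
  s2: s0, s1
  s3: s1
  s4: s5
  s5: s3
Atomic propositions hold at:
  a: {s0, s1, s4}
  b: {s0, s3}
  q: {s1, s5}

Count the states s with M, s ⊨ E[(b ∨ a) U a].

Sat(b ∨ a) = {s0, s1, s3, s4}
E[(b ∨ a) U a]: least fixpoint, start Z0 = Sat(a) = {s0, s1, s4}, add states in Sat(b ∨ a) with some successor in Z. Z1 = {s0, s1, s3, s4}; fixed.
Sat(E[(b ∨ a) U a]) = {s0, s1, s3, s4}
|Sat(E[(b ∨ a) U a])| = |{s0, s1, s3, s4}| = 4.

4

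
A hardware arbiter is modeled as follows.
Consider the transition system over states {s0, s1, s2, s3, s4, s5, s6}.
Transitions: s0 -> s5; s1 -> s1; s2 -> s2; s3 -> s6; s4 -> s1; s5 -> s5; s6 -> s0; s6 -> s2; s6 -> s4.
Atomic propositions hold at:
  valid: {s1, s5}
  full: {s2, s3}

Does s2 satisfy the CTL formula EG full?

Yes

EG full: greatest fixpoint, start Z0 = {s2, s3}, keep only states in Sat with some successor in Z. Z1 = {s2}; fixed.
Sat(EG full) = {s2}
s2 ∈ Sat(EG full) = {s2}, so the formula holds at s2.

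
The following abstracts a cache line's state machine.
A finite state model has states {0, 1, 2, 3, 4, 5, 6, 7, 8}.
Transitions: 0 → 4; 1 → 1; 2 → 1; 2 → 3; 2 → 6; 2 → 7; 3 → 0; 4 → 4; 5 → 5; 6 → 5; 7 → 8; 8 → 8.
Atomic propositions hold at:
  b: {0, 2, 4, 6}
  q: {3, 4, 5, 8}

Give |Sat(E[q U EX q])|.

Sat(EX q) = {s : some successor in {3, 4, 5, 8}} = {0, 2, 4, 5, 6, 7, 8}
E[q U EX q]: least fixpoint, start Z0 = Sat(EX q) = {0, 2, 4, 5, 6, 7, 8}, add states in Sat(q) with some successor in Z. Z1 = {0, 2, 3, 4, 5, 6, 7, 8}; fixed.
Sat(E[q U EX q]) = {0, 2, 3, 4, 5, 6, 7, 8}
|Sat(E[q U EX q])| = |{0, 2, 3, 4, 5, 6, 7, 8}| = 8.

8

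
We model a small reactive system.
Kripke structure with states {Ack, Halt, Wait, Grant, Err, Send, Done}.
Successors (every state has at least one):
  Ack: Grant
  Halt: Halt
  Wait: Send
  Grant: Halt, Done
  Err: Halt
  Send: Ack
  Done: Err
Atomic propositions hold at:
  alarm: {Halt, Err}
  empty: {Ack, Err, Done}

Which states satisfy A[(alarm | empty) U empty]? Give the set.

Sat(alarm | empty) = {Ack, Halt, Err, Done}
A[(alarm | empty) U empty]: least fixpoint, start Z0 = Sat(empty) = {Ack, Err, Done}, add states in Sat(alarm | empty) with every successor in Z. Already a fixed point.
Sat(A[(alarm | empty) U empty]) = {Ack, Err, Done}

{Ack, Err, Done}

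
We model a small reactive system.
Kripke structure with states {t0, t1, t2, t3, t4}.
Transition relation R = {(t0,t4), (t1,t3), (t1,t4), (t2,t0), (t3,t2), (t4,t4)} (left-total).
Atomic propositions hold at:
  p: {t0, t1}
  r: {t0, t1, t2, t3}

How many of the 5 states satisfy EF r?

EF r: least fixpoint, start Z0 = {t0, t1, t2, t3}, add states with some successor in Z. Already a fixed point.
Sat(EF r) = {t0, t1, t2, t3}
|Sat(EF r)| = |{t0, t1, t2, t3}| = 4.

4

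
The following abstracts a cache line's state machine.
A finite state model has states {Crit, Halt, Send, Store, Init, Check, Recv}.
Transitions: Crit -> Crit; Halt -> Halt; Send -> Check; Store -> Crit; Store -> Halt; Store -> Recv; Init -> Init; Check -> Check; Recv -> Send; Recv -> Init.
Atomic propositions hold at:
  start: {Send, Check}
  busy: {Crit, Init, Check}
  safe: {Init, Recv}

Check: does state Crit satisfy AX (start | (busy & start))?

No

Sat(busy & start) = {Check}
Sat(start | (busy & start)) = {Send, Check}
Sat(AX (start | (busy & start))) = {s : every successor in {Send, Check}} = {Send, Check}
Crit ∉ Sat(AX (start | (busy & start))) = {Send, Check}, so the formula does not hold at Crit.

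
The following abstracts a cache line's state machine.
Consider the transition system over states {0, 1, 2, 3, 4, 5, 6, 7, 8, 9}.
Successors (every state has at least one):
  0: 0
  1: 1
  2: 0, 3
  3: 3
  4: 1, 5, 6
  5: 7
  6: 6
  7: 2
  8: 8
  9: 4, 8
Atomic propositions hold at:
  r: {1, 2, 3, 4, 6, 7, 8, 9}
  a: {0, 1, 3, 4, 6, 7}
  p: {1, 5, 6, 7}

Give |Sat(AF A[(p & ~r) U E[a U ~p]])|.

8

Sat(~r) = {0, 5}
Sat(p & ~r) = {5}
Sat(~p) = {0, 2, 3, 4, 8, 9}
E[a U ~p]: least fixpoint, start Z0 = Sat(~p) = {0, 2, 3, 4, 8, 9}, add states in Sat(a) with some successor in Z. Z1 = {0, 2, 3, 4, 7, 8, 9}; fixed.
Sat(E[a U ~p]) = {0, 2, 3, 4, 7, 8, 9}
A[(p & ~r) U E[a U ~p]]: least fixpoint, start Z0 = Sat(E[a U ~p]) = {0, 2, 3, 4, 7, 8, 9}, add states in Sat(p & ~r) with every successor in Z. Z1 = {0, 2, 3, 4, 5, 7, 8, 9}; fixed.
Sat(A[(p & ~r) U E[a U ~p]]) = {0, 2, 3, 4, 5, 7, 8, 9}
AF A[(p & ~r) U E[a U ~p]]: least fixpoint, start Z0 = {0, 2, 3, 4, 5, 7, 8, 9}, add states with every successor in Z. Already a fixed point.
Sat(AF A[(p & ~r) U E[a U ~p]]) = {0, 2, 3, 4, 5, 7, 8, 9}
|Sat(AF A[(p & ~r) U E[a U ~p]])| = |{0, 2, 3, 4, 5, 7, 8, 9}| = 8.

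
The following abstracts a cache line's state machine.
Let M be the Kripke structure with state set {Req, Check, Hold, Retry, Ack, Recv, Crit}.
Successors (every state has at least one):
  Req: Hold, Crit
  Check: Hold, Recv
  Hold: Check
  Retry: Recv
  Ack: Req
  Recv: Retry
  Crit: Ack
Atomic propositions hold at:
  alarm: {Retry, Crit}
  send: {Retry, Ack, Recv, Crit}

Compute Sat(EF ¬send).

{Req, Check, Hold, Ack, Crit}

Sat(¬send) = {Req, Check, Hold}
EF ¬send: least fixpoint, start Z0 = {Req, Check, Hold}, add states with some successor in Z. Z1 = {Req, Check, Hold, Ack}; Z2 = {Req, Check, Hold, Ack, Crit}; fixed.
Sat(EF ¬send) = {Req, Check, Hold, Ack, Crit}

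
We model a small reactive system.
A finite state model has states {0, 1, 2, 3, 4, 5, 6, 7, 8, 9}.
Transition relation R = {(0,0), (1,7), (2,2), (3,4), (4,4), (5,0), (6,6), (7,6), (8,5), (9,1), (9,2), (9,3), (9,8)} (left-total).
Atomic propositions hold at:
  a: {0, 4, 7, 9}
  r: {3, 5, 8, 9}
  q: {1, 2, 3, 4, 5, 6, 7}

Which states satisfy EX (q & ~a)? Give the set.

Sat(~a) = {1, 2, 3, 5, 6, 8}
Sat(q & ~a) = {1, 2, 3, 5, 6}
Sat(EX (q & ~a)) = {s : some successor in {1, 2, 3, 5, 6}} = {2, 6, 7, 8, 9}

{2, 6, 7, 8, 9}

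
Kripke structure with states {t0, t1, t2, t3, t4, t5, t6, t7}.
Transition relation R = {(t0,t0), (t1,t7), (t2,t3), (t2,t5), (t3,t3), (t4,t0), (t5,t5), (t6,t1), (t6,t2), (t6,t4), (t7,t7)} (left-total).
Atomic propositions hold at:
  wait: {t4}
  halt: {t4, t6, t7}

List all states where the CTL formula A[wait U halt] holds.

A[wait U halt]: least fixpoint, start Z0 = Sat(halt) = {t4, t6, t7}, add states in Sat(wait) with every successor in Z. Already a fixed point.
Sat(A[wait U halt]) = {t4, t6, t7}

{t4, t6, t7}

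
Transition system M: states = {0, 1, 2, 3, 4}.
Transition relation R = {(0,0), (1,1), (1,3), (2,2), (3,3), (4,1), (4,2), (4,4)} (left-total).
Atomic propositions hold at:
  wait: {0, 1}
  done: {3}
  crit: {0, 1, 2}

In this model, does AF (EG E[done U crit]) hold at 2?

E[done U crit]: least fixpoint, start Z0 = Sat(crit) = {0, 1, 2}, add states in Sat(done) with some successor in Z. Already a fixed point.
Sat(E[done U crit]) = {0, 1, 2}
EG E[done U crit]: greatest fixpoint, start Z0 = {0, 1, 2}, keep only states in Sat with some successor in Z. Already a fixed point.
Sat(EG E[done U crit]) = {0, 1, 2}
AF (EG E[done U crit]): least fixpoint, start Z0 = {0, 1, 2}, add states with every successor in Z. Already a fixed point.
Sat(AF (EG E[done U crit])) = {0, 1, 2}
2 ∈ Sat(AF (EG E[done U crit])) = {0, 1, 2}, so the formula holds at 2.

Yes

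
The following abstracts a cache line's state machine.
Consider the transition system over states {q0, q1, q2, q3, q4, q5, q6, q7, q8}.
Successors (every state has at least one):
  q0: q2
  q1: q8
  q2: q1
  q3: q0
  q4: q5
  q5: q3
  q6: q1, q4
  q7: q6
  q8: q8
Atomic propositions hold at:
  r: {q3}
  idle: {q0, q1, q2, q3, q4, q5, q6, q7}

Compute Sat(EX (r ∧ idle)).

Sat(r ∧ idle) = {q3}
Sat(EX (r ∧ idle)) = {s : some successor in {q3}} = {q5}

{q5}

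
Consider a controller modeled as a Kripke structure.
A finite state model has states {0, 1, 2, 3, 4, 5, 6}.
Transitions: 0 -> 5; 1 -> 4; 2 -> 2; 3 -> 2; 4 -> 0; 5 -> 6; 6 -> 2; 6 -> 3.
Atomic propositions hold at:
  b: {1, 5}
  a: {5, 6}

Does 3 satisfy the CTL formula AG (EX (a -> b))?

Yes

Sat(a -> b) = {0, 1, 2, 3, 4, 5}
Sat(EX (a -> b)) = {s : some successor in {0, 1, 2, 3, 4, 5}} = {0, 1, 2, 3, 4, 6}
AG (EX (a -> b)): greatest fixpoint, start Z0 = {0, 1, 2, 3, 4, 6}, keep only states in Sat with every successor in Z. Z1 = {1, 2, 3, 4, 6}; Z2 = {1, 2, 3, 6}; Z3 = {2, 3, 6}; fixed.
Sat(AG (EX (a -> b))) = {2, 3, 6}
3 ∈ Sat(AG (EX (a -> b))) = {2, 3, 6}, so the formula holds at 3.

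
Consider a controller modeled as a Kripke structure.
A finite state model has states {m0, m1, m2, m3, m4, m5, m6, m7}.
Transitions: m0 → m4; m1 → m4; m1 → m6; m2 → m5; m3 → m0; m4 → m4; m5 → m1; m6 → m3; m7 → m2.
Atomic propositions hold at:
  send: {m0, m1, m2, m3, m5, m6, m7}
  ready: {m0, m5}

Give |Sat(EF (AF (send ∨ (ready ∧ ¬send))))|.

7

Sat(¬send) = {m4}
Sat(ready ∧ ¬send) = ∅
Sat(send ∨ (ready ∧ ¬send)) = {m0, m1, m2, m3, m5, m6, m7}
AF (send ∨ (ready ∧ ¬send)): least fixpoint, start Z0 = {m0, m1, m2, m3, m5, m6, m7}, add states with every successor in Z. Already a fixed point.
Sat(AF (send ∨ (ready ∧ ¬send))) = {m0, m1, m2, m3, m5, m6, m7}
EF (AF (send ∨ (ready ∧ ¬send))): least fixpoint, start Z0 = {m0, m1, m2, m3, m5, m6, m7}, add states with some successor in Z. Already a fixed point.
Sat(EF (AF (send ∨ (ready ∧ ¬send)))) = {m0, m1, m2, m3, m5, m6, m7}
|Sat(EF (AF (send ∨ (ready ∧ ¬send))))| = |{m0, m1, m2, m3, m5, m6, m7}| = 7.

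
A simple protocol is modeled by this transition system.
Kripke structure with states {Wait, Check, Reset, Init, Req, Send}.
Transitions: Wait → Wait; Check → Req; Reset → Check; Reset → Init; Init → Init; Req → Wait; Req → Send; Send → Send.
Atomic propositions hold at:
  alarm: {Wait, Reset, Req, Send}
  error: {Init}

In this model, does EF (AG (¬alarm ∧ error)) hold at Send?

Sat(¬alarm) = {Check, Init}
Sat(¬alarm ∧ error) = {Init}
AG (¬alarm ∧ error): greatest fixpoint, start Z0 = {Init}, keep only states in Sat with every successor in Z. Already a fixed point.
Sat(AG (¬alarm ∧ error)) = {Init}
EF (AG (¬alarm ∧ error)): least fixpoint, start Z0 = {Init}, add states with some successor in Z. Z1 = {Reset, Init}; fixed.
Sat(EF (AG (¬alarm ∧ error))) = {Reset, Init}
Send ∉ Sat(EF (AG (¬alarm ∧ error))) = {Reset, Init}, so the formula does not hold at Send.

No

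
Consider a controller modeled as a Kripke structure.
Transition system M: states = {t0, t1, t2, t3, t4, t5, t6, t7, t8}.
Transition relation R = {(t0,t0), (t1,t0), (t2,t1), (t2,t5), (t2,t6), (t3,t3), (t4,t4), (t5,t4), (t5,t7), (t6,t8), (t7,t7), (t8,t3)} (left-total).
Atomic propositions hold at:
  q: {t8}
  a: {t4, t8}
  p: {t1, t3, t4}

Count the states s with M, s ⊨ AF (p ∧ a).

1

Sat(p ∧ a) = {t4}
AF (p ∧ a): least fixpoint, start Z0 = {t4}, add states with every successor in Z. Already a fixed point.
Sat(AF (p ∧ a)) = {t4}
|Sat(AF (p ∧ a))| = |{t4}| = 1.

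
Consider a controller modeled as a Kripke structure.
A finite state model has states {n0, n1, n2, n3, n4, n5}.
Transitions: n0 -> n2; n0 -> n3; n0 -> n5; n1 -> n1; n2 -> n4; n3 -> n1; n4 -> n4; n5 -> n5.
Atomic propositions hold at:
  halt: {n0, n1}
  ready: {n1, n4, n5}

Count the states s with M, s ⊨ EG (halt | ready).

Sat(halt | ready) = {n0, n1, n4, n5}
EG (halt | ready): greatest fixpoint, start Z0 = {n0, n1, n4, n5}, keep only states in Sat with some successor in Z. Already a fixed point.
Sat(EG (halt | ready)) = {n0, n1, n4, n5}
|Sat(EG (halt | ready))| = |{n0, n1, n4, n5}| = 4.

4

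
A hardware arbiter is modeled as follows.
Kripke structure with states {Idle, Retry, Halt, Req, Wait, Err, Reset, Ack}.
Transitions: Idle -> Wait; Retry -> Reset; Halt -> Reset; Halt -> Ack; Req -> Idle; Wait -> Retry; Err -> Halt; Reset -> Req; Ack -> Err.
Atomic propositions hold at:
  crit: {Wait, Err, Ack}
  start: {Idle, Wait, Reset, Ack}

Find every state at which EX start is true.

Sat(EX start) = {s : some successor in {Idle, Wait, Reset, Ack}} = {Idle, Retry, Halt, Req}

{Idle, Retry, Halt, Req}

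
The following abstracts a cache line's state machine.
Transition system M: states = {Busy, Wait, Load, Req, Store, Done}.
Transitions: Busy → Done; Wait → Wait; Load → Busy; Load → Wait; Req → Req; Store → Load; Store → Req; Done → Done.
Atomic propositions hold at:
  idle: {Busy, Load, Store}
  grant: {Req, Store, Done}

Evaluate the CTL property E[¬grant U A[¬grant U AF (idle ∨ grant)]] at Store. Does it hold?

Yes

Sat(¬grant) = {Busy, Wait, Load}
Sat(idle ∨ grant) = {Busy, Load, Req, Store, Done}
AF (idle ∨ grant): least fixpoint, start Z0 = {Busy, Load, Req, Store, Done}, add states with every successor in Z. Already a fixed point.
Sat(AF (idle ∨ grant)) = {Busy, Load, Req, Store, Done}
A[¬grant U AF (idle ∨ grant)]: least fixpoint, start Z0 = Sat(AF (idle ∨ grant)) = {Busy, Load, Req, Store, Done}, add states in Sat(¬grant) with every successor in Z. Already a fixed point.
Sat(A[¬grant U AF (idle ∨ grant)]) = {Busy, Load, Req, Store, Done}
E[¬grant U A[¬grant U AF (idle ∨ grant)]]: least fixpoint, start Z0 = Sat(A[¬grant U AF (idle ∨ grant)]) = {Busy, Load, Req, Store, Done}, add states in Sat(¬grant) with some successor in Z. Already a fixed point.
Sat(E[¬grant U A[¬grant U AF (idle ∨ grant)]]) = {Busy, Load, Req, Store, Done}
Store ∈ Sat(E[¬grant U A[¬grant U AF (idle ∨ grant)]]) = {Busy, Load, Req, Store, Done}, so the formula holds at Store.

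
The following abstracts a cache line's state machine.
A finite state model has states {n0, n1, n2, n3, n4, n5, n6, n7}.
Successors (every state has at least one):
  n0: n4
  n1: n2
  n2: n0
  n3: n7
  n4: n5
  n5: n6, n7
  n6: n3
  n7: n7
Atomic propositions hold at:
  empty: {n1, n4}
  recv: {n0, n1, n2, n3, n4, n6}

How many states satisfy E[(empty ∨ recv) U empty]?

Sat(empty ∨ recv) = {n0, n1, n2, n3, n4, n6}
E[(empty ∨ recv) U empty]: least fixpoint, start Z0 = Sat(empty) = {n1, n4}, add states in Sat(empty ∨ recv) with some successor in Z. Z1 = {n0, n1, n4}; Z2 = {n0, n1, n2, n4}; fixed.
Sat(E[(empty ∨ recv) U empty]) = {n0, n1, n2, n4}
|Sat(E[(empty ∨ recv) U empty])| = |{n0, n1, n2, n4}| = 4.

4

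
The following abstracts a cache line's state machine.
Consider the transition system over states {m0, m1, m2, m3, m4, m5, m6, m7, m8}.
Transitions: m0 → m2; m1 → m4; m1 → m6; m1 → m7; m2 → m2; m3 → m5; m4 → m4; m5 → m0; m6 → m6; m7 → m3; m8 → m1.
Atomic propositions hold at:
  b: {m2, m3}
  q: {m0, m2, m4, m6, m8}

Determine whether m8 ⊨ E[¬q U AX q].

No

Sat(¬q) = {m1, m3, m5, m7}
Sat(AX q) = {s : every successor in {m0, m2, m4, m6, m8}} = {m0, m2, m4, m5, m6}
E[¬q U AX q]: least fixpoint, start Z0 = Sat(AX q) = {m0, m2, m4, m5, m6}, add states in Sat(¬q) with some successor in Z. Z1 = {m0, m1, m2, m3, m4, m5, m6}; Z2 = {m0, m1, m2, m3, m4, m5, m6, m7}; fixed.
Sat(E[¬q U AX q]) = {m0, m1, m2, m3, m4, m5, m6, m7}
m8 ∉ Sat(E[¬q U AX q]) = {m0, m1, m2, m3, m4, m5, m6, m7}, so the formula does not hold at m8.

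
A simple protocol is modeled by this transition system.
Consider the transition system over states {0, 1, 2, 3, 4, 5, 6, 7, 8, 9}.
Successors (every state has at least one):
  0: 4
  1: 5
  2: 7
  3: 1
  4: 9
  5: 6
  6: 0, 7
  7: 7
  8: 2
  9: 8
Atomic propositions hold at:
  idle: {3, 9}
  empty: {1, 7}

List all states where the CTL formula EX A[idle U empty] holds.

A[idle U empty]: least fixpoint, start Z0 = Sat(empty) = {1, 7}, add states in Sat(idle) with every successor in Z. Z1 = {1, 3, 7}; fixed.
Sat(A[idle U empty]) = {1, 3, 7}
Sat(EX A[idle U empty]) = {s : some successor in {1, 3, 7}} = {2, 3, 6, 7}

{2, 3, 6, 7}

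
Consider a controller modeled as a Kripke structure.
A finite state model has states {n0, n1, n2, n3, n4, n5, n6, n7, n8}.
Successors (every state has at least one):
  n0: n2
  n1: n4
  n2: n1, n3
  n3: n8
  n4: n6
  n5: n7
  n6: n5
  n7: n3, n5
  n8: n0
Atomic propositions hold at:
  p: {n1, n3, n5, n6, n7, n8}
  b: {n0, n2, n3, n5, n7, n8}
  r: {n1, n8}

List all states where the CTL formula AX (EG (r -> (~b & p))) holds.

{n0, n1, n4, n5, n6, n8}

Sat(~b) = {n1, n4, n6}
Sat(~b & p) = {n1, n6}
Sat(r -> (~b & p)) = {n0, n1, n2, n3, n4, n5, n6, n7}
EG (r -> (~b & p)): greatest fixpoint, start Z0 = {n0, n1, n2, n3, n4, n5, n6, n7}, keep only states in Sat with some successor in Z. Z1 = {n0, n1, n2, n4, n5, n6, n7}; fixed.
Sat(EG (r -> (~b & p))) = {n0, n1, n2, n4, n5, n6, n7}
Sat(AX (EG (r -> (~b & p)))) = {s : every successor in {n0, n1, n2, n4, n5, n6, n7}} = {n0, n1, n4, n5, n6, n8}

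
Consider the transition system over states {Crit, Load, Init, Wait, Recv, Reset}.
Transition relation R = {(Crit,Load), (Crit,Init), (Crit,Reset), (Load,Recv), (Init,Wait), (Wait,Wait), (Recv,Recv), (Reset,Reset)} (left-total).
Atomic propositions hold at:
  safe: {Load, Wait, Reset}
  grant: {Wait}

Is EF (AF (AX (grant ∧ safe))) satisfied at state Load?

No

Sat(grant ∧ safe) = {Wait}
Sat(AX (grant ∧ safe)) = {s : every successor in {Wait}} = {Init, Wait}
AF (AX (grant ∧ safe)): least fixpoint, start Z0 = {Init, Wait}, add states with every successor in Z. Already a fixed point.
Sat(AF (AX (grant ∧ safe))) = {Init, Wait}
EF (AF (AX (grant ∧ safe))): least fixpoint, start Z0 = {Init, Wait}, add states with some successor in Z. Z1 = {Crit, Init, Wait}; fixed.
Sat(EF (AF (AX (grant ∧ safe)))) = {Crit, Init, Wait}
Load ∉ Sat(EF (AF (AX (grant ∧ safe)))) = {Crit, Init, Wait}, so the formula does not hold at Load.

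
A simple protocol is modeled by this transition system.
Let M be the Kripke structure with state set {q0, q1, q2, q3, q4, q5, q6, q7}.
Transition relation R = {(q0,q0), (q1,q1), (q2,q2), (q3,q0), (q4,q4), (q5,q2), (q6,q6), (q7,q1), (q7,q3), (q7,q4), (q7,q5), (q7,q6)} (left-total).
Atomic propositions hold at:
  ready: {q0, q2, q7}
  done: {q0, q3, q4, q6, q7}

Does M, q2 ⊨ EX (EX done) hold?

Sat(EX done) = {s : some successor in {q0, q3, q4, q6, q7}} = {q0, q3, q4, q6, q7}
Sat(EX (EX done)) = {s : some successor in {q0, q3, q4, q6, q7}} = {q0, q3, q4, q6, q7}
q2 ∉ Sat(EX (EX done)) = {q0, q3, q4, q6, q7}, so the formula does not hold at q2.

No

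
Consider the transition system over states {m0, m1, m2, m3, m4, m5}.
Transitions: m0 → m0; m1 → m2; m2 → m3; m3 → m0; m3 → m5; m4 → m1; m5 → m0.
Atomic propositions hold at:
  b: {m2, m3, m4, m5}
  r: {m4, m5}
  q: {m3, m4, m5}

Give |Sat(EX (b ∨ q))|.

3

Sat(b ∨ q) = {m2, m3, m4, m5}
Sat(EX (b ∨ q)) = {s : some successor in {m2, m3, m4, m5}} = {m1, m2, m3}
|Sat(EX (b ∨ q))| = |{m1, m2, m3}| = 3.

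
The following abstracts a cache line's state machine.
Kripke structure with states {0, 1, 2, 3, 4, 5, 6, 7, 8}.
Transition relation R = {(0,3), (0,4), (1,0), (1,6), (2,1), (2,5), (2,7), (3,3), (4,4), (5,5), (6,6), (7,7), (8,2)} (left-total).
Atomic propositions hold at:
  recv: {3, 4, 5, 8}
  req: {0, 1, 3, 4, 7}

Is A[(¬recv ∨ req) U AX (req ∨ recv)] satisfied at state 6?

No

Sat(¬recv) = {0, 1, 2, 6, 7}
Sat(¬recv ∨ req) = {0, 1, 2, 3, 4, 6, 7}
Sat(req ∨ recv) = {0, 1, 3, 4, 5, 7, 8}
Sat(AX (req ∨ recv)) = {s : every successor in {0, 1, 3, 4, 5, 7, 8}} = {0, 2, 3, 4, 5, 7}
A[(¬recv ∨ req) U AX (req ∨ recv)]: least fixpoint, start Z0 = Sat(AX (req ∨ recv)) = {0, 2, 3, 4, 5, 7}, add states in Sat(¬recv ∨ req) with every successor in Z. Already a fixed point.
Sat(A[(¬recv ∨ req) U AX (req ∨ recv)]) = {0, 2, 3, 4, 5, 7}
6 ∉ Sat(A[(¬recv ∨ req) U AX (req ∨ recv)]) = {0, 2, 3, 4, 5, 7}, so the formula does not hold at 6.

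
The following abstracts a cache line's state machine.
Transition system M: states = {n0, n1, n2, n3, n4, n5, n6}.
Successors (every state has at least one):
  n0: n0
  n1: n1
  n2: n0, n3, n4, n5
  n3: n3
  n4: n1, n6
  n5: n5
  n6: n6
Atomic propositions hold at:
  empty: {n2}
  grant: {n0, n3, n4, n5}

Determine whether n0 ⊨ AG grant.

AG grant: greatest fixpoint, start Z0 = {n0, n3, n4, n5}, keep only states in Sat with every successor in Z. Z1 = {n0, n3, n5}; fixed.
Sat(AG grant) = {n0, n3, n5}
n0 ∈ Sat(AG grant) = {n0, n3, n5}, so the formula holds at n0.

Yes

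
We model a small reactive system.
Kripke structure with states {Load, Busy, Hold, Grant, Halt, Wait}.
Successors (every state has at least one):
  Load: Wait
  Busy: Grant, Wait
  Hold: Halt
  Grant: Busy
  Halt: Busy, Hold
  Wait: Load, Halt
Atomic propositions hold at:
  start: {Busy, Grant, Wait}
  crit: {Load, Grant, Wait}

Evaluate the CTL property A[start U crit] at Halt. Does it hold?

No

A[start U crit]: least fixpoint, start Z0 = Sat(crit) = {Load, Grant, Wait}, add states in Sat(start) with every successor in Z. Z1 = {Load, Busy, Grant, Wait}; fixed.
Sat(A[start U crit]) = {Load, Busy, Grant, Wait}
Halt ∉ Sat(A[start U crit]) = {Load, Busy, Grant, Wait}, so the formula does not hold at Halt.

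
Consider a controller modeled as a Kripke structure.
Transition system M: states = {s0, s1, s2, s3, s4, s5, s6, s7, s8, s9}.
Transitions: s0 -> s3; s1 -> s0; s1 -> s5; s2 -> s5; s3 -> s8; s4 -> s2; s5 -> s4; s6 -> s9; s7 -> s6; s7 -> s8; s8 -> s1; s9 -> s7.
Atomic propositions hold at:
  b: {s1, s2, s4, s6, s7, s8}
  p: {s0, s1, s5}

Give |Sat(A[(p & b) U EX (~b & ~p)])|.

Sat(p & b) = {s1}
Sat(~b) = {s0, s3, s5, s9}
Sat(~p) = {s2, s3, s4, s6, s7, s8, s9}
Sat(~b & ~p) = {s3, s9}
Sat(EX (~b & ~p)) = {s : some successor in {s3, s9}} = {s0, s6}
A[(p & b) U EX (~b & ~p)]: least fixpoint, start Z0 = Sat(EX (~b & ~p)) = {s0, s6}, add states in Sat(p & b) with every successor in Z. Already a fixed point.
Sat(A[(p & b) U EX (~b & ~p)]) = {s0, s6}
|Sat(A[(p & b) U EX (~b & ~p)])| = |{s0, s6}| = 2.

2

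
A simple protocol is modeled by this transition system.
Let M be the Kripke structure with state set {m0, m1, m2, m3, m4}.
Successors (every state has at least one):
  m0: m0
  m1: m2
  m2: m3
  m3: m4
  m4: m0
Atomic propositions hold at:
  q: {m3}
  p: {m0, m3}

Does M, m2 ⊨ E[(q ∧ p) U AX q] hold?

Yes

Sat(q ∧ p) = {m3}
Sat(AX q) = {s : every successor in {m3}} = {m2}
E[(q ∧ p) U AX q]: least fixpoint, start Z0 = Sat(AX q) = {m2}, add states in Sat(q ∧ p) with some successor in Z. Already a fixed point.
Sat(E[(q ∧ p) U AX q]) = {m2}
m2 ∈ Sat(E[(q ∧ p) U AX q]) = {m2}, so the formula holds at m2.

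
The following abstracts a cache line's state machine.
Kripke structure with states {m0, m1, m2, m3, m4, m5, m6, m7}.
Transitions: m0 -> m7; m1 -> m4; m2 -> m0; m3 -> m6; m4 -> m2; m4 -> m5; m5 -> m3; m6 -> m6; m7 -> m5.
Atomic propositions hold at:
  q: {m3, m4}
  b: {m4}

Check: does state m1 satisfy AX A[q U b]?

Yes

A[q U b]: least fixpoint, start Z0 = Sat(b) = {m4}, add states in Sat(q) with every successor in Z. Already a fixed point.
Sat(A[q U b]) = {m4}
Sat(AX A[q U b]) = {s : every successor in {m4}} = {m1}
m1 ∈ Sat(AX A[q U b]) = {m1}, so the formula holds at m1.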